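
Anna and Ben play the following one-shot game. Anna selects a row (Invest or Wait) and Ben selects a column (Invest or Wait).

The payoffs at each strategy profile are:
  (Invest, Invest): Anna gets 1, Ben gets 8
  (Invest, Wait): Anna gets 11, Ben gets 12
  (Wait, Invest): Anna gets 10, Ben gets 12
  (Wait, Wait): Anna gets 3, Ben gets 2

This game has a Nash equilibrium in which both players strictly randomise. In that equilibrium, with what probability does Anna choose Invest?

Let x be the probability that Anna plays Invest. In a completely mixed equilibrium, Ben must be indifferent between Invest and Wait.
Ben's expected payoff from Invest is 8x + 12(1−x); from Wait it is 12x + 2(1−x).
Setting these equal: −4x + 12 = 10x + 2, so x = 5/7.

5/7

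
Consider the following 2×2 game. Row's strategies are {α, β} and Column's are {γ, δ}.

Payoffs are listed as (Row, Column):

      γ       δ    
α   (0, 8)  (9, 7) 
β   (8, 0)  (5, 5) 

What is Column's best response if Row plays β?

δ

Against β, Column earns 0 from γ and 5 from δ.
So δ is the best response.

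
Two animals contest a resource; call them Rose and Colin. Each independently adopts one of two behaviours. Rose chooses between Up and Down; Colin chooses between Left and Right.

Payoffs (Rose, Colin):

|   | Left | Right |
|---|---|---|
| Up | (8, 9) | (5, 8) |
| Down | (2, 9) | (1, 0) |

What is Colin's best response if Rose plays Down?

Against Down, Colin earns 9 from Left and 0 from Right.
So Left is the best response.

Left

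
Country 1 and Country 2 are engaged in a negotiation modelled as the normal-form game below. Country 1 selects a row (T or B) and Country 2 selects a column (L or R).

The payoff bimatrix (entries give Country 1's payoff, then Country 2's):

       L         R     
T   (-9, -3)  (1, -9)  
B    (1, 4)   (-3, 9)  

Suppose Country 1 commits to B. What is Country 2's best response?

R

Against B, Country 2 earns 4 from L and 9 from R.
So R is the best response.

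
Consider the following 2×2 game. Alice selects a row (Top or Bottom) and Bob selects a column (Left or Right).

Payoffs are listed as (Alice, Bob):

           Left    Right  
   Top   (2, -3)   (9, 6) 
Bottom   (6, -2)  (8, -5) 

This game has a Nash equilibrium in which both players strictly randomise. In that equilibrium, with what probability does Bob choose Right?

Let q be the probability that Bob plays Left. In a completely mixed equilibrium, Alice must be indifferent between Top and Bottom.
Alice's expected payoff from Top is 2q + 9(1−q); from Bottom it is 6q + 8(1−q).
Setting these equal: −7q + 9 = −2q + 8, so q = 1/5.
Therefore Bob plays Right with probability 1 − 1/5 = 4/5.

4/5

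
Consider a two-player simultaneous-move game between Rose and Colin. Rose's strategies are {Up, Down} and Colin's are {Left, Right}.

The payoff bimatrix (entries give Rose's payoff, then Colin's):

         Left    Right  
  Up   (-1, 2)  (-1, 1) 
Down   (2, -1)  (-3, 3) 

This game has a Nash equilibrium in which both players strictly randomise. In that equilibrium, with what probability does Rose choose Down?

Let x be the probability that Rose plays Up. In a completely mixed equilibrium, Colin must be indifferent between Left and Right.
Colin's expected payoff from Left is 2x − (1−x); from Right it is x + 3(1−x).
Setting these equal: 3x − 1 = −2x + 3, so x = 4/5.
Therefore Rose plays Down with probability 1 − 4/5 = 1/5.

1/5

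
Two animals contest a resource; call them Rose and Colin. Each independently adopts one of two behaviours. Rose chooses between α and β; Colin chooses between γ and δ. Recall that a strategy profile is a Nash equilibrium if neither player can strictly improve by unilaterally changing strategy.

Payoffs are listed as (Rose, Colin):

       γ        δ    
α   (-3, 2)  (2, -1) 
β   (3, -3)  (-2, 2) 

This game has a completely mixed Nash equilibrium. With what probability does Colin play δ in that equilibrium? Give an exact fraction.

3/5

Let y be the probability that Colin plays γ. In a completely mixed equilibrium, Rose must be indifferent between α and β.
Rose's expected payoff from α is −3y + 2(1−y); from β it is 3y − 2(1−y).
Setting these equal: −5y + 2 = 5y − 2, so y = 2/5.
Therefore Colin plays δ with probability 1 − 2/5 = 3/5.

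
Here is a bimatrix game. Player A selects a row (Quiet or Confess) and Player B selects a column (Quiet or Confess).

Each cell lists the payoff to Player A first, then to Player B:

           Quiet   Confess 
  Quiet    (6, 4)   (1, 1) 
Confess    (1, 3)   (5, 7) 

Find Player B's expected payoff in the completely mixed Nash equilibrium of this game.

First find p, the probability Player A plays Quiet, from Player B's indifference between Quiet and Confess: 4p + 3(1−p) = p + 7(1−p), giving p = 4/7.
Since Player B is indifferent in equilibrium, Player B's expected payoff equals the payoff from either column against (4/7, 3/7). Using Quiet: 4(4/7) + 3(3/7) = 25/7.

25/7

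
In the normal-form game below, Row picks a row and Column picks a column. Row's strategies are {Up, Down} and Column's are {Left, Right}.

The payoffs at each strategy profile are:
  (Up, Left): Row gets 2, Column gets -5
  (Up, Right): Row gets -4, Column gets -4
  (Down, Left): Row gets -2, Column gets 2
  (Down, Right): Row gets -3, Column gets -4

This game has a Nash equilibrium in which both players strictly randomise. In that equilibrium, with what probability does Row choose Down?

Let p be the probability that Row plays Up. In a completely mixed equilibrium, Column must be indifferent between Left and Right.
Column's expected payoff from Left is −5p + 2(1−p); from Right it is −4p − 4(1−p).
Setting these equal: −7p + 2 = -4, so p = 6/7.
Therefore Row plays Down with probability 1 − 6/7 = 1/7.

1/7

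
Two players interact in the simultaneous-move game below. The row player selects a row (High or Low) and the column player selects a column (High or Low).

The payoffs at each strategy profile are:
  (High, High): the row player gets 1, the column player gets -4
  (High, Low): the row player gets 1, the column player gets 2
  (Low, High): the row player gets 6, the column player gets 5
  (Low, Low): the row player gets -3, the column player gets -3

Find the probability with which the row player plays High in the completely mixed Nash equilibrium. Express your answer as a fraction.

Let p be the probability that the row player plays High. In a completely mixed equilibrium, the column player must be indifferent between High and Low.
The column player's expected payoff from High is −4p + 5(1−p); from Low it is 2p − 3(1−p).
Setting these equal: −9p + 5 = 5p − 3, so p = 4/7.

4/7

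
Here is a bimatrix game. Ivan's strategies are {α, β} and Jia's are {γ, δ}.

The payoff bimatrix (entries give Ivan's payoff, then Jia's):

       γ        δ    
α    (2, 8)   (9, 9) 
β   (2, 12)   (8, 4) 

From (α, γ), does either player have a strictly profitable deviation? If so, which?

Ivan at (α, γ) earns 2; deviating to β yields 2 — not better.
Jia earns 8; deviating to δ yields 9 — a strict improvement.
Only Jia has a strictly profitable deviation.

Jia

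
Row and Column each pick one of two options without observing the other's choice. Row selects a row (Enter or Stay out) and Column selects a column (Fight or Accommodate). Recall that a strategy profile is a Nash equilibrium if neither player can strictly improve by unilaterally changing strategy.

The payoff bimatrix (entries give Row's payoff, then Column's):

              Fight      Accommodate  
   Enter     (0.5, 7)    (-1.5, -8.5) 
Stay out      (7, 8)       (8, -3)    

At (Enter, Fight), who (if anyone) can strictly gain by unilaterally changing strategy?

Row at (Enter, Fight) earns 0.5; deviating to Stay out yields 7 — a strict improvement.
Column earns 7; deviating to Accommodate yields -8.5 — not better.
Only Row has a strictly profitable deviation.

Row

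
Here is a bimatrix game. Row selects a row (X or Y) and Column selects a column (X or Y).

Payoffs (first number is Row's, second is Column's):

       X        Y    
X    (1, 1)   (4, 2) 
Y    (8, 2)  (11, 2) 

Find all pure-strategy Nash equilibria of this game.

(X, X): Row prefers Y (8 > 1); Column prefers Y (2 > 1) — not an equilibrium.
(X, Y): Row prefers Y (11 > 4) — not an equilibrium.
(Y, X): Row gets 8 ≥ 1 from X, and Column gets 2 ≥ 2 from Y — Nash equilibrium.
(Y, Y): Row gets 11 ≥ 4 from X, and Column gets 2 ≥ 2 from X — Nash equilibrium.

(Y, X) and (Y, Y)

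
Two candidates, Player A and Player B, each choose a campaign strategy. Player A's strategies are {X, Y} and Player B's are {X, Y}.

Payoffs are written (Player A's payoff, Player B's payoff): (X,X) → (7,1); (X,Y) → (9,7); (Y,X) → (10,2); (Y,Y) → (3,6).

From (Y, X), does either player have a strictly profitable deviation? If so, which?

Player A at (Y, X) earns 10; deviating to X yields 7 — not better.
Player B earns 2; deviating to Y yields 6 — a strict improvement.
Only Player B has a strictly profitable deviation.

Player B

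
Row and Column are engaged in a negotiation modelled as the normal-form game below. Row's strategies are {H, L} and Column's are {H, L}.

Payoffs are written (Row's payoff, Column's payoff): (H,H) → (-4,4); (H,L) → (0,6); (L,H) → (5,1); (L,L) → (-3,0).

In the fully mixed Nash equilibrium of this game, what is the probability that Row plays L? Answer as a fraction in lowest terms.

2/3

Let r be the probability that Row plays H. In a completely mixed equilibrium, Column must be indifferent between H and L.
Column's expected payoff from H is 4r + (1−r); from L it is 6r.
Setting these equal: 3r + 1 = 6r, so r = 1/3.
Therefore Row plays L with probability 1 − 1/3 = 2/3.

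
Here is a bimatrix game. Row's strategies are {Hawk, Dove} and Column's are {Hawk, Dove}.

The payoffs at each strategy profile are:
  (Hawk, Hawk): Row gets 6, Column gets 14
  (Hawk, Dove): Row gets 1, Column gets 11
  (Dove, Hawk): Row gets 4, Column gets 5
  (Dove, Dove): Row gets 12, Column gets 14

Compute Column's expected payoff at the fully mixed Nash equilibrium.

47/4

First find x, the probability Row plays Hawk, from Column's indifference between Hawk and Dove: 14x + 5(1−x) = 11x + 14(1−x), giving x = 3/4.
Since Column is indifferent in equilibrium, Column's expected payoff equals the payoff from either column against (3/4, 1/4). Using Hawk: 14(3/4) + 5(1/4) = 47/4.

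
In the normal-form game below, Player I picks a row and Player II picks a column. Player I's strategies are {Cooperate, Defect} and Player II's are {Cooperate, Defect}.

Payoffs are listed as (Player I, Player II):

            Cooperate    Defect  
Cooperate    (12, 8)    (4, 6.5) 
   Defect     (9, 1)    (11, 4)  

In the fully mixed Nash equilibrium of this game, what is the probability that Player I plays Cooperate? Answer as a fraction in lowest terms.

Let p be the probability that Player I plays Cooperate. In a completely mixed equilibrium, Player II must be indifferent between Cooperate and Defect.
Player II's expected payoff from Cooperate is 8p + (1−p); from Defect it is 6.5p + 4(1−p).
Setting these equal: 7p + 1 = 2.5p + 4, so p = 2/3.

2/3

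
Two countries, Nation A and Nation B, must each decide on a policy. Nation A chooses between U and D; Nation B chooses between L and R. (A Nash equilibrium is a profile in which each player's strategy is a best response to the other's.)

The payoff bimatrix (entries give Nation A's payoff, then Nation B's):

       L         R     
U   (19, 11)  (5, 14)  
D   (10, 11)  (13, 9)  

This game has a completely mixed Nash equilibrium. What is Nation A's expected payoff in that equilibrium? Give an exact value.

First find q, the probability Nation B plays L, from Nation A's indifference between U and D: 19q + 5(1−q) = 10q + 13(1−q), giving q = 8/17.
Since Nation A is indifferent in equilibrium, Nation A's expected payoff equals the payoff from either row against (8/17, 9/17). Using U: 19(8/17) + 5(9/17) = 197/17.

197/17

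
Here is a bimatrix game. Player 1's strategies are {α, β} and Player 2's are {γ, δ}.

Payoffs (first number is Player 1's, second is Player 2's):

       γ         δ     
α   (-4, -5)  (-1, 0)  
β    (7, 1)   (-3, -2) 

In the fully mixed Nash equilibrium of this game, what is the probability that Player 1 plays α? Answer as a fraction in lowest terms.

3/8

Let p be the probability that Player 1 plays α. In a completely mixed equilibrium, Player 2 must be indifferent between γ and δ.
Player 2's expected payoff from γ is −5p + (1−p); from δ it is −2(1−p).
Setting these equal: −6p + 1 = 2p − 2, so p = 3/8.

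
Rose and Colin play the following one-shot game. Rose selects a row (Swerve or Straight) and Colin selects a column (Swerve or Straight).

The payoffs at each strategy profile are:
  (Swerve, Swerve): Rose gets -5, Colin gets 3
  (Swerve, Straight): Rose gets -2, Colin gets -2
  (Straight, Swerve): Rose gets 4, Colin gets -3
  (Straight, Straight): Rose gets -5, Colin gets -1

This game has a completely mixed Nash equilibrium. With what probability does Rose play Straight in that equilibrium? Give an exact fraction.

5/7

Let r be the probability that Rose plays Swerve. In a completely mixed equilibrium, Colin must be indifferent between Swerve and Straight.
Colin's expected payoff from Swerve is 3r − 3(1−r); from Straight it is −2r − (1−r).
Setting these equal: 6r − 3 = −r − 1, so r = 2/7.
Therefore Rose plays Straight with probability 1 − 2/7 = 5/7.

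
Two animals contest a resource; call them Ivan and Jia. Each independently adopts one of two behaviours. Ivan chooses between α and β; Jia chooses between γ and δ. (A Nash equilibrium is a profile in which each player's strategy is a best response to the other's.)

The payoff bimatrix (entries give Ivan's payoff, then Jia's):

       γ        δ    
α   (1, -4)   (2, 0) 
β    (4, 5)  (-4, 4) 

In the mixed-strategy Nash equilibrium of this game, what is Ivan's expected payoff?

4/3

First find y, the probability Jia plays γ, from Ivan's indifference between α and β: y + 2(1−y) = 4y − 4(1−y), giving y = 2/3.
Since Ivan is indifferent in equilibrium, Ivan's expected payoff equals the payoff from either row against (2/3, 1/3). Using α: (2/3) + 2(1/3) = 4/3.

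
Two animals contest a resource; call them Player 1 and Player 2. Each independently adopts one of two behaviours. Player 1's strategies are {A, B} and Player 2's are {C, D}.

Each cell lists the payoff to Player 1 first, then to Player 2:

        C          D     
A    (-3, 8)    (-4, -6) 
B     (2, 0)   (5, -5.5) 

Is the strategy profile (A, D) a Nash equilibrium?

No

At (A, D), Player 1 earns -4; switching to B would give 5, so Player 1 would deviate.
Player 2 earns -6; switching to C would give 8, so Player 2 would deviate.
Since at least one player can profitably deviate, this is not a Nash equilibrium.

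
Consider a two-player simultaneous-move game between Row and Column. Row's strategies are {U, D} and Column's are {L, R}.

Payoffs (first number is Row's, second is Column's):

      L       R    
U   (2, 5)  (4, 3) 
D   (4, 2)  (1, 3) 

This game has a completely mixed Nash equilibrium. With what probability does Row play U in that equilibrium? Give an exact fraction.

1/3

Let p be the probability that Row plays U. In a completely mixed equilibrium, Column must be indifferent between L and R.
Column's expected payoff from L is 5p + 2(1−p); from R it is 3p + 3(1−p).
Setting these equal: 3p + 2 = 3, so p = 1/3.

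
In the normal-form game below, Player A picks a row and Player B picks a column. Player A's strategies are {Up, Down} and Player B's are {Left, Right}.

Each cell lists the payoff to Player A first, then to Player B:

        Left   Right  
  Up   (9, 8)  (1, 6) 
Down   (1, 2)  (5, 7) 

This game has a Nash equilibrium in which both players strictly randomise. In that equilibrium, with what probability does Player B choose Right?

2/3

Let c be the probability that Player B plays Left. In a completely mixed equilibrium, Player A must be indifferent between Up and Down.
Player A's expected payoff from Up is 9c + (1−c); from Down it is c + 5(1−c).
Setting these equal: 8c + 1 = −4c + 5, so c = 1/3.
Therefore Player B plays Right with probability 1 − 1/3 = 2/3.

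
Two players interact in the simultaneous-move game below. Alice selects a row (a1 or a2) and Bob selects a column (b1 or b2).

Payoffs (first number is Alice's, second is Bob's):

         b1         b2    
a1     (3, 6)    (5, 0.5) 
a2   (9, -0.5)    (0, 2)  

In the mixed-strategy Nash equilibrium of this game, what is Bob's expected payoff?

49/32

First find x, the probability Alice plays a1, from Bob's indifference between b1 and b2: 6x − 0.5(1−x) = 0.5x + 2(1−x), giving x = 5/16.
Since Bob is indifferent in equilibrium, Bob's expected payoff equals the payoff from either column against (5/16, 11/16). Using b1: 6(5/16) − 0.5(11/16) = 49/32.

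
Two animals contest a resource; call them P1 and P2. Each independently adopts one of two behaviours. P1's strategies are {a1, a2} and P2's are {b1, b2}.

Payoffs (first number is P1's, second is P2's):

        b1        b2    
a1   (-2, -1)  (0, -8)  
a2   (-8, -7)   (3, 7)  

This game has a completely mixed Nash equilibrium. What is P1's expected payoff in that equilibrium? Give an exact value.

-2/3

First find q, the probability P2 plays b1, from P1's indifference between a1 and a2: −2q = −8q + 3(1−q), giving q = 1/3.
Since P1 is indifferent in equilibrium, P1's expected payoff equals the payoff from either row against (1/3, 2/3). Using a1: −2(1/3) = -2/3.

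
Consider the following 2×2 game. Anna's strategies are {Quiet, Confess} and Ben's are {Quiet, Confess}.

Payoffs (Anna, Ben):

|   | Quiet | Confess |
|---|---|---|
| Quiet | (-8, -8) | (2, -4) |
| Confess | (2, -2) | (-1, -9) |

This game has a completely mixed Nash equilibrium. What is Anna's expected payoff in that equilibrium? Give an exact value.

First find q, the probability Ben plays Quiet, from Anna's indifference between Quiet and Confess: −8q + 2(1−q) = 2q − (1−q), giving q = 3/13.
Since Anna is indifferent in equilibrium, Anna's expected payoff equals the payoff from either row against (3/13, 10/13). Using Quiet: −8(3/13) + 2(10/13) = -4/13.

-4/13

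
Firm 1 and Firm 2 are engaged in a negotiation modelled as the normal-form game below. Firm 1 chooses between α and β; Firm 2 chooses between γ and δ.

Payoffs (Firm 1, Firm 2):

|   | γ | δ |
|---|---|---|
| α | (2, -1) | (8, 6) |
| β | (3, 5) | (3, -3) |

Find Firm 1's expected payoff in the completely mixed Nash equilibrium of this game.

3

First find y, the probability Firm 2 plays γ, from Firm 1's indifference between α and β: 2y + 8(1−y) = 3y + 3(1−y), giving y = 5/6.
Since Firm 1 is indifferent in equilibrium, Firm 1's expected payoff equals the payoff from either row against (5/6, 1/6). Using α: 2(5/6) + 8(1/6) = 3.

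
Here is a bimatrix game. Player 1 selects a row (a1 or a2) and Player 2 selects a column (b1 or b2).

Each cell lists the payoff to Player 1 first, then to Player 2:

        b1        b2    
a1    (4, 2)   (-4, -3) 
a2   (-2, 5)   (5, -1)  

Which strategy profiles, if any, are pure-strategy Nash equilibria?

(a1, b1): Player 1 gets 4 ≥ -2 from a2, and Player 2 gets 2 ≥ -3 from b2 — Nash equilibrium.
(a1, b2): Player 1 prefers a2 (5 > -4); Player 2 prefers b1 (2 > -3) — not an equilibrium.
(a2, b1): Player 1 prefers a1 (4 > -2) — not an equilibrium.
(a2, b2): Player 2 prefers b1 (5 > -1) — not an equilibrium.

(a1, b1)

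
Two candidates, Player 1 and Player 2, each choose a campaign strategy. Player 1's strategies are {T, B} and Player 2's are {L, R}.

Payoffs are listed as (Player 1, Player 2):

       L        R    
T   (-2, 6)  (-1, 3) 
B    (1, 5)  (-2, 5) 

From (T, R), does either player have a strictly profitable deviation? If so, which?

Player 1 at (T, R) earns -1; deviating to B yields -2 — not better.
Player 2 earns 3; deviating to L yields 6 — a strict improvement.
Only Player 2 has a strictly profitable deviation.

Player 2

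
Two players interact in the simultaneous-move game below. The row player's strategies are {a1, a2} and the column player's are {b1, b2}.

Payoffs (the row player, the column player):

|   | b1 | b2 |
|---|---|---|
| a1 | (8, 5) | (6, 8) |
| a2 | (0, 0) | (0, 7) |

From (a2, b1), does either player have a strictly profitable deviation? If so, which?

Both

The row player at (a2, b1) earns 0; deviating to a1 yields 8 — a strict improvement.
The column player earns 0; deviating to b2 yields 7 — a strict improvement.
Both the row player and the column player have strictly profitable deviations.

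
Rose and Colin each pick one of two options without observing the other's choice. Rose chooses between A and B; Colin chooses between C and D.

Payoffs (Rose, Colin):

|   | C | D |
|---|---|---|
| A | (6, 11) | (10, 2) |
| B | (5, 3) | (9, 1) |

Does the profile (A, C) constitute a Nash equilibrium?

At (A, C), Rose earns 6; switching to B would give 5, so Rose has no profitable deviation.
Colin earns 11; switching to D would give 2, so Colin has no profitable deviation.
Neither player can gain by a unilateral deviation, so this profile is a Nash equilibrium.

Yes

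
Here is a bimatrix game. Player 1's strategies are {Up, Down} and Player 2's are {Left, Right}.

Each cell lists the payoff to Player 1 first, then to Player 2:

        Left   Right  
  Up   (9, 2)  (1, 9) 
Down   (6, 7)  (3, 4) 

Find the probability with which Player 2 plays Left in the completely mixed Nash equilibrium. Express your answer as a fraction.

Let y be the probability that Player 2 plays Left. In a completely mixed equilibrium, Player 1 must be indifferent between Up and Down.
Player 1's expected payoff from Up is 9y + (1−y); from Down it is 6y + 3(1−y).
Setting these equal: 8y + 1 = 3y + 3, so y = 2/5.

2/5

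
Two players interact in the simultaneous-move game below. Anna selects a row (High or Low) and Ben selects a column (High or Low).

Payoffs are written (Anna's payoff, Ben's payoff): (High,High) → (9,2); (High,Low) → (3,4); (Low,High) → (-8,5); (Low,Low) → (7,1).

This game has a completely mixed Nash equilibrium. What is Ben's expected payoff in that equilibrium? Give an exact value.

First find x, the probability Anna plays High, from Ben's indifference between High and Low: 2x + 5(1−x) = 4x + (1−x), giving x = 2/3.
Since Ben is indifferent in equilibrium, Ben's expected payoff equals the payoff from either column against (2/3, 1/3). Using High: 2(2/3) + 5(1/3) = 3.

3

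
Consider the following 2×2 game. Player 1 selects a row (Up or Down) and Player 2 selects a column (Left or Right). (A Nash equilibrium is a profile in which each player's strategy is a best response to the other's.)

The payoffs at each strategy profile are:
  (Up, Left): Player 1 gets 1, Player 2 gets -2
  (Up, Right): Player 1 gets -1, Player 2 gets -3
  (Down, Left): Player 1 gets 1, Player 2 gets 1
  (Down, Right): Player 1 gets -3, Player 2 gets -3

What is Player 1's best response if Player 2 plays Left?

Against Left, Player 1 earns 1 from Up and 1 from Down.
So either strategy is a best response.

either — both Up and Down are best responses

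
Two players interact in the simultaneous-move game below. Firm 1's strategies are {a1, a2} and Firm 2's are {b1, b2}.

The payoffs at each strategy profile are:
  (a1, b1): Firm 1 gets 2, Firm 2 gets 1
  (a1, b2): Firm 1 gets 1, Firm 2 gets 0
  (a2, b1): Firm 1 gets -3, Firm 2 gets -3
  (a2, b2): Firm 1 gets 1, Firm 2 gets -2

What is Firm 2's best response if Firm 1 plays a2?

Against a2, Firm 2 earns -3 from b1 and -2 from b2.
So b2 is the best response.

b2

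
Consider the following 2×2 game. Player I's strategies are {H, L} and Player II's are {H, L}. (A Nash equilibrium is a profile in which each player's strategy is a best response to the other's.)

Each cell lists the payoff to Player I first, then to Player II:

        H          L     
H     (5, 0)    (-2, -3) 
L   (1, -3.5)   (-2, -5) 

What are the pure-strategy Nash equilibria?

(H, H): Player I gets 5 ≥ 1 from L, and Player II gets 0 ≥ -3 from L — Nash equilibrium.
(H, L): Player II prefers H (0 > -3) — not an equilibrium.
(L, H): Player I prefers H (5 > 1) — not an equilibrium.
(L, L): Player II prefers H (-3.5 > -5) — not an equilibrium.

(H, H)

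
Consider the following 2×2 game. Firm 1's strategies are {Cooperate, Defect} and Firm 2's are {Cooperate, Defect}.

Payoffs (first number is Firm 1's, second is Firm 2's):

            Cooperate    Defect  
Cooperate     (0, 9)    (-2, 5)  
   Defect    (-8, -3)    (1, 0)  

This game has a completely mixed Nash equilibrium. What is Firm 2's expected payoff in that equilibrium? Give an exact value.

First find p, the probability Firm 1 plays Cooperate, from Firm 2's indifference between Cooperate and Defect: 9p − 3(1−p) = 5p, giving p = 3/7.
Since Firm 2 is indifferent in equilibrium, Firm 2's expected payoff equals the payoff from either column against (3/7, 4/7). Using Cooperate: 9(3/7) − 3(4/7) = 15/7.

15/7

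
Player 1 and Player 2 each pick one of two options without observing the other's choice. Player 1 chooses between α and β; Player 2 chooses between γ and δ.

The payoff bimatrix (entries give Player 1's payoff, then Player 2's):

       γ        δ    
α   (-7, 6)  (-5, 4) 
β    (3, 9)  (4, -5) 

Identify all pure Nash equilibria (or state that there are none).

(β, γ)

(α, γ): Player 1 prefers β (3 > -7) — not an equilibrium.
(α, δ): Player 1 prefers β (4 > -5); Player 2 prefers γ (6 > 4) — not an equilibrium.
(β, γ): Player 1 gets 3 ≥ -7 from α, and Player 2 gets 9 ≥ -5 from δ — Nash equilibrium.
(β, δ): Player 2 prefers γ (9 > -5) — not an equilibrium.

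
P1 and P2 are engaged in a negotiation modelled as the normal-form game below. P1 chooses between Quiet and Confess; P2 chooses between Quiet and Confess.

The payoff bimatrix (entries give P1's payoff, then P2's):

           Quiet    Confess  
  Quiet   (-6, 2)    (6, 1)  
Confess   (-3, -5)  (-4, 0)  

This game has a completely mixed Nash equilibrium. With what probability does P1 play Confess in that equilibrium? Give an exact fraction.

1/6

Let x be the probability that P1 plays Quiet. In a completely mixed equilibrium, P2 must be indifferent between Quiet and Confess.
P2's expected payoff from Quiet is 2x − 5(1−x); from Confess it is x.
Setting these equal: 7x − 5 = x, so x = 5/6.
Therefore P1 plays Confess with probability 1 − 5/6 = 1/6.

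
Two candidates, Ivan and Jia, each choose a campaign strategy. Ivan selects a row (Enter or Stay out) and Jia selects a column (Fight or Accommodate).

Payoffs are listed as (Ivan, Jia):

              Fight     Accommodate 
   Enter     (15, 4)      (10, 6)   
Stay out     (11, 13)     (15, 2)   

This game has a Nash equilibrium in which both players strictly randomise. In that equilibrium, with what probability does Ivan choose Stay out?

2/13

Let r be the probability that Ivan plays Enter. In a completely mixed equilibrium, Jia must be indifferent between Fight and Accommodate.
Jia's expected payoff from Fight is 4r + 13(1−r); from Accommodate it is 6r + 2(1−r).
Setting these equal: −9r + 13 = 4r + 2, so r = 11/13.
Therefore Ivan plays Stay out with probability 1 − 11/13 = 2/13.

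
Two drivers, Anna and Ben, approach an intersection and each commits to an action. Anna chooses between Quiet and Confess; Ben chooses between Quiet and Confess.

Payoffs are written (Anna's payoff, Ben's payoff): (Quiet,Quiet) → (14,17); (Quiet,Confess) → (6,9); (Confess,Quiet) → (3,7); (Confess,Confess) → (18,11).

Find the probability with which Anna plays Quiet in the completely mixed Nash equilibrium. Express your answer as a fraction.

1/3

Let r be the probability that Anna plays Quiet. In a completely mixed equilibrium, Ben must be indifferent between Quiet and Confess.
Ben's expected payoff from Quiet is 17r + 7(1−r); from Confess it is 9r + 11(1−r).
Setting these equal: 10r + 7 = −2r + 11, so r = 1/3.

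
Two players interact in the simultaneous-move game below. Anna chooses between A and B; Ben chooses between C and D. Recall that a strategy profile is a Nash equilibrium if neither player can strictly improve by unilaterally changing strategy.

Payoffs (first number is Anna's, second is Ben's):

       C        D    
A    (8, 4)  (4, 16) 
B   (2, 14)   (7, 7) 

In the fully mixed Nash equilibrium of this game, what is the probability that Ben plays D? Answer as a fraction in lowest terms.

Let y be the probability that Ben plays C. In a completely mixed equilibrium, Anna must be indifferent between A and B.
Anna's expected payoff from A is 8y + 4(1−y); from B it is 2y + 7(1−y).
Setting these equal: 4y + 4 = −5y + 7, so y = 1/3.
Therefore Ben plays D with probability 1 − 1/3 = 2/3.

2/3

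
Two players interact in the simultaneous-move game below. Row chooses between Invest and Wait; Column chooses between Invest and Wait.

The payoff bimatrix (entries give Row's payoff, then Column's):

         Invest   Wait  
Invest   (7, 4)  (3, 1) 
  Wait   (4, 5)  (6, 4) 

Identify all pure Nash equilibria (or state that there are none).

(Invest, Invest)

(Invest, Invest): Row gets 7 ≥ 4 from Wait, and Column gets 4 ≥ 1 from Wait — Nash equilibrium.
(Invest, Wait): Row prefers Wait (6 > 3); Column prefers Invest (4 > 1) — not an equilibrium.
(Wait, Invest): Row prefers Invest (7 > 4) — not an equilibrium.
(Wait, Wait): Column prefers Invest (5 > 4) — not an equilibrium.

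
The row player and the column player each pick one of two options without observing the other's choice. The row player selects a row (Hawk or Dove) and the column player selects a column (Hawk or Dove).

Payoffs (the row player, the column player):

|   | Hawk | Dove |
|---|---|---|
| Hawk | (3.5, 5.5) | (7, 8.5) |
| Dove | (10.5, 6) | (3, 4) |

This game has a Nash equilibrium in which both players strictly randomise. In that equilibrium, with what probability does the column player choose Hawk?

4/11

Let c be the probability that the column player plays Hawk. In a completely mixed equilibrium, the row player must be indifferent between Hawk and Dove.
The row player's expected payoff from Hawk is 3.5c + 7(1−c); from Dove it is 10.5c + 3(1−c).
Setting these equal: −3.5c + 7 = 7.5c + 3, so c = 4/11.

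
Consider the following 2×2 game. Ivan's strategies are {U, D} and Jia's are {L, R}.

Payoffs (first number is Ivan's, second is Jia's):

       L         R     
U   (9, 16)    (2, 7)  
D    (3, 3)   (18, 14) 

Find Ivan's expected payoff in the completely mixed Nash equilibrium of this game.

First find q, the probability Jia plays L, from Ivan's indifference between U and D: 9q + 2(1−q) = 3q + 18(1−q), giving q = 8/11.
Since Ivan is indifferent in equilibrium, Ivan's expected payoff equals the payoff from either row against (8/11, 3/11). Using U: 9(8/11) + 2(3/11) = 78/11.

78/11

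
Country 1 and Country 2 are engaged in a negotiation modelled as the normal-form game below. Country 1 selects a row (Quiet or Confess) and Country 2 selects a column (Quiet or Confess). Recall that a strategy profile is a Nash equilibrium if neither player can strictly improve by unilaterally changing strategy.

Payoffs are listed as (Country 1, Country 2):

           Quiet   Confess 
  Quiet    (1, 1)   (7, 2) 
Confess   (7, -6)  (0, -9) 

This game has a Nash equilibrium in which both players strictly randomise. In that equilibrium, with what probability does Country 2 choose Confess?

Let y be the probability that Country 2 plays Quiet. In a completely mixed equilibrium, Country 1 must be indifferent between Quiet and Confess.
Country 1's expected payoff from Quiet is y + 7(1−y); from Confess it is 7y.
Setting these equal: −6y + 7 = 7y, so y = 7/13.
Therefore Country 2 plays Confess with probability 1 − 7/13 = 6/13.

6/13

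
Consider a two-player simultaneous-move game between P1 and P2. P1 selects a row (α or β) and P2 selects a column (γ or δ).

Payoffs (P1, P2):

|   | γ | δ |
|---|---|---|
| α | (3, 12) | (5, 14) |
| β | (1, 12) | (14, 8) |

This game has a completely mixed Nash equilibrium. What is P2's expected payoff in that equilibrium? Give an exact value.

12

First find x, the probability P1 plays α, from P2's indifference between γ and δ: 12x + 12(1−x) = 14x + 8(1−x), giving x = 2/3.
Since P2 is indifferent in equilibrium, P2's expected payoff equals the payoff from either column against (2/3, 1/3). Using γ: 12(2/3) + 12(1/3) = 12.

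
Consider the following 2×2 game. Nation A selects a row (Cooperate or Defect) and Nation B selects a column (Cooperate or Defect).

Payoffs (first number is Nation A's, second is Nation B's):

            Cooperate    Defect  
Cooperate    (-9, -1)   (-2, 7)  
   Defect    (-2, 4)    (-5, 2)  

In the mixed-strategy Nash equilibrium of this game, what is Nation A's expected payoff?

-41/10

First find q, the probability Nation B plays Cooperate, from Nation A's indifference between Cooperate and Defect: −9q − 2(1−q) = −2q − 5(1−q), giving q = 3/10.
Since Nation A is indifferent in equilibrium, Nation A's expected payoff equals the payoff from either row against (3/10, 7/10). Using Cooperate: −9(3/10) − 2(7/10) = -41/10.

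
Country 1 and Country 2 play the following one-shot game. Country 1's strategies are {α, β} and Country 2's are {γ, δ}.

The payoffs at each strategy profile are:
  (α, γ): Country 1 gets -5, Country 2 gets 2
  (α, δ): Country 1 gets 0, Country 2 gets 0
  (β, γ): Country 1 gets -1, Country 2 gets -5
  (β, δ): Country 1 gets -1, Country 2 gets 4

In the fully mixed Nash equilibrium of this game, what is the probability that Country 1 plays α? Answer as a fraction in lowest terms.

Let p be the probability that Country 1 plays α. In a completely mixed equilibrium, Country 2 must be indifferent between γ and δ.
Country 2's expected payoff from γ is 2p − 5(1−p); from δ it is 4(1−p).
Setting these equal: 7p − 5 = −4p + 4, so p = 9/11.

9/11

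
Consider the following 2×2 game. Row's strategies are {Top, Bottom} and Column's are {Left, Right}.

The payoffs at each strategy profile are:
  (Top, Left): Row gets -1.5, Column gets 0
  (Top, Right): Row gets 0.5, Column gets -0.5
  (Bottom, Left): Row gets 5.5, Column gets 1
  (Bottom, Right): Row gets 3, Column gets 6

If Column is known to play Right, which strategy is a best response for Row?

Bottom

Against Right, Row earns 0.5 from Top and 3 from Bottom.
So Bottom is the best response.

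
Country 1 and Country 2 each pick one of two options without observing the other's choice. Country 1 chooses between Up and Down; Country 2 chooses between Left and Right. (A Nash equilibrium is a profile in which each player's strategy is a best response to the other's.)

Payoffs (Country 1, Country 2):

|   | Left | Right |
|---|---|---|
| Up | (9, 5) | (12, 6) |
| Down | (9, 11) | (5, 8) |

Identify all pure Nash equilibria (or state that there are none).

(Up, Right) and (Down, Left)

(Up, Left): Country 2 prefers Right (6 > 5) — not an equilibrium.
(Up, Right): Country 1 gets 12 ≥ 5 from Down, and Country 2 gets 6 ≥ 5 from Left — Nash equilibrium.
(Down, Left): Country 1 gets 9 ≥ 9 from Up, and Country 2 gets 11 ≥ 8 from Right — Nash equilibrium.
(Down, Right): Country 1 prefers Up (12 > 5); Country 2 prefers Left (11 > 8) — not an equilibrium.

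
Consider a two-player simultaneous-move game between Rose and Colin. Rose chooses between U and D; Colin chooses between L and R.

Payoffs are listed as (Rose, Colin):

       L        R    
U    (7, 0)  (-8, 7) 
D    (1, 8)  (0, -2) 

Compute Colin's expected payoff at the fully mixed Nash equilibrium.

56/17

First find p, the probability Rose plays U, from Colin's indifference between L and R: 8(1−p) = 7p − 2(1−p), giving p = 10/17.
Since Colin is indifferent in equilibrium, Colin's expected payoff equals the payoff from either column against (10/17, 7/17). Using L: 8(7/17) = 56/17.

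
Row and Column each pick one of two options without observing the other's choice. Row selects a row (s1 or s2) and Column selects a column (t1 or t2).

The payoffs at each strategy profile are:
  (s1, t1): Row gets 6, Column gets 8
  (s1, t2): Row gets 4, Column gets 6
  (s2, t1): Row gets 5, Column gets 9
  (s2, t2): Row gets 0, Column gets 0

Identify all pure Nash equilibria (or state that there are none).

(s1, t1): Row gets 6 ≥ 5 from s2, and Column gets 8 ≥ 6 from t2 — Nash equilibrium.
(s1, t2): Column prefers t1 (8 > 6) — not an equilibrium.
(s2, t1): Row prefers s1 (6 > 5) — not an equilibrium.
(s2, t2): Row prefers s1 (4 > 0); Column prefers t1 (9 > 0) — not an equilibrium.

(s1, t1)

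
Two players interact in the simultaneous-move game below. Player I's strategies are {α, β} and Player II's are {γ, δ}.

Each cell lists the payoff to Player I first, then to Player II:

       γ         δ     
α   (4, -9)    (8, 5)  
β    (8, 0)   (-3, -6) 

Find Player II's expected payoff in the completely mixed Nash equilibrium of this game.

First find x, the probability Player I plays α, from Player II's indifference between γ and δ: −9x = 5x − 6(1−x), giving x = 3/10.
Since Player II is indifferent in equilibrium, Player II's expected payoff equals the payoff from either column against (3/10, 7/10). Using γ: −9(3/10) = -27/10.

-27/10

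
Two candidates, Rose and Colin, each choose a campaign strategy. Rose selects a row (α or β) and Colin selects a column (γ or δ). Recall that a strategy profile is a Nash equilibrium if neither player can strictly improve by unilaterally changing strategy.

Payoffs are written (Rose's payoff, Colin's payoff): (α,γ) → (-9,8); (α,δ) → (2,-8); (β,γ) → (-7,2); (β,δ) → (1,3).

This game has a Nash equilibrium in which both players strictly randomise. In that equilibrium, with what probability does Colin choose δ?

Let c be the probability that Colin plays γ. In a completely mixed equilibrium, Rose must be indifferent between α and β.
Rose's expected payoff from α is −9c + 2(1−c); from β it is −7c + (1−c).
Setting these equal: −11c + 2 = −8c + 1, so c = 1/3.
Therefore Colin plays δ with probability 1 − 1/3 = 2/3.

2/3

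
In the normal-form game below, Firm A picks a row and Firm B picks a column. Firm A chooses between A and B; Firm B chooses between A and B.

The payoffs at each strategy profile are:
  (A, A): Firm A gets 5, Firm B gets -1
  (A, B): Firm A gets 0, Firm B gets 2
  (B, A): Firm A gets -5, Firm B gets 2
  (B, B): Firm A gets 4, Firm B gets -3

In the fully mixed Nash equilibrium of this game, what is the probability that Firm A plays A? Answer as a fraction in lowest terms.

Let r be the probability that Firm A plays A. In a completely mixed equilibrium, Firm B must be indifferent between A and B.
Firm B's expected payoff from A is −r + 2(1−r); from B it is 2r − 3(1−r).
Setting these equal: −3r + 2 = 5r − 3, so r = 5/8.

5/8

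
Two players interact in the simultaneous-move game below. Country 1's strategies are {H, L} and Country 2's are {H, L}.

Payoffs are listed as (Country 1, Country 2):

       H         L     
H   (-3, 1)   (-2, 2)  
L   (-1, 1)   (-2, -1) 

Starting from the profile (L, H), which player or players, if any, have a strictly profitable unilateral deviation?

Neither

Country 1 at (L, H) earns -1; deviating to H yields -3 — not better.
Country 2 earns 1; deviating to L yields -1 — not better.
Neither player can strictly improve; the profile is a Nash equilibrium.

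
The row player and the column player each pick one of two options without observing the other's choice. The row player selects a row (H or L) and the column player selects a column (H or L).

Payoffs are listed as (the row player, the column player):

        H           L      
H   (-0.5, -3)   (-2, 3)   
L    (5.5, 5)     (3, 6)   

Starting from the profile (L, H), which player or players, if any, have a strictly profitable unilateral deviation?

The column player

The row player at (L, H) earns 5.5; deviating to H yields -0.5 — not better.
The column player earns 5; deviating to L yields 6 — a strict improvement.
Only the column player has a strictly profitable deviation.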